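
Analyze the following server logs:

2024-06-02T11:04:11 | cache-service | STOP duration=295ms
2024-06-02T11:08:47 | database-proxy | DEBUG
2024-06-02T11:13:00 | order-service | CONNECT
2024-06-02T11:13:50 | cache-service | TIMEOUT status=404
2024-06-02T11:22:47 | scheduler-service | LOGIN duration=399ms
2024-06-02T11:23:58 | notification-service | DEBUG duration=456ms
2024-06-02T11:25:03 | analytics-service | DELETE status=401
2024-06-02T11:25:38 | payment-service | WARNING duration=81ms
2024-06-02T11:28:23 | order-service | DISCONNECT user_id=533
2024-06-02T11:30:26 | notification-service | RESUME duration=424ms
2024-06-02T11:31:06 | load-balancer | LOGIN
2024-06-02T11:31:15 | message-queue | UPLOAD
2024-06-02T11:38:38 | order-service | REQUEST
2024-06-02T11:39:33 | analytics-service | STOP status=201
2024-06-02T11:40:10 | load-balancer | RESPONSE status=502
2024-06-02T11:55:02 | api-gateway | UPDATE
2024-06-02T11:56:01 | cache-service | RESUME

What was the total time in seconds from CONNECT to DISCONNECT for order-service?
923

To calculate state duration:

1. Find CONNECT event for order-service: 2024-06-02T11:13:00
2. Find DISCONNECT event for order-service: 2024-06-02T11:28:23
3. Calculate duration: 2024-06-02T11:28:23 - 2024-06-02T11:13:00 = 923 seconds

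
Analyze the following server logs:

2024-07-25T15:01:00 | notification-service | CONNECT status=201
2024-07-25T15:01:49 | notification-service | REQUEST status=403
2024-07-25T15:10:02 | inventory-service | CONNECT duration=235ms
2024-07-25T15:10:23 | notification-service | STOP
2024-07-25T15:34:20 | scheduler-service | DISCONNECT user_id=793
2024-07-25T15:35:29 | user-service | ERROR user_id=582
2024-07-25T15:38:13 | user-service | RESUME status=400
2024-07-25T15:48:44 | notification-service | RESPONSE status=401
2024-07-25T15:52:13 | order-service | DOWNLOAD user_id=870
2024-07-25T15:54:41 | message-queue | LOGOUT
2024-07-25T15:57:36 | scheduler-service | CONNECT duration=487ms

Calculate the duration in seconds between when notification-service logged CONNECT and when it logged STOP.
563

To find the time between events:

1. Locate the first CONNECT event for notification-service: 2024-07-25T15:01:00
2. Locate the first STOP event for notification-service: 2024-07-25T15:10:23
3. Calculate the difference: 2024-07-25T15:10:23 - 2024-07-25T15:01:00 = 563 seconds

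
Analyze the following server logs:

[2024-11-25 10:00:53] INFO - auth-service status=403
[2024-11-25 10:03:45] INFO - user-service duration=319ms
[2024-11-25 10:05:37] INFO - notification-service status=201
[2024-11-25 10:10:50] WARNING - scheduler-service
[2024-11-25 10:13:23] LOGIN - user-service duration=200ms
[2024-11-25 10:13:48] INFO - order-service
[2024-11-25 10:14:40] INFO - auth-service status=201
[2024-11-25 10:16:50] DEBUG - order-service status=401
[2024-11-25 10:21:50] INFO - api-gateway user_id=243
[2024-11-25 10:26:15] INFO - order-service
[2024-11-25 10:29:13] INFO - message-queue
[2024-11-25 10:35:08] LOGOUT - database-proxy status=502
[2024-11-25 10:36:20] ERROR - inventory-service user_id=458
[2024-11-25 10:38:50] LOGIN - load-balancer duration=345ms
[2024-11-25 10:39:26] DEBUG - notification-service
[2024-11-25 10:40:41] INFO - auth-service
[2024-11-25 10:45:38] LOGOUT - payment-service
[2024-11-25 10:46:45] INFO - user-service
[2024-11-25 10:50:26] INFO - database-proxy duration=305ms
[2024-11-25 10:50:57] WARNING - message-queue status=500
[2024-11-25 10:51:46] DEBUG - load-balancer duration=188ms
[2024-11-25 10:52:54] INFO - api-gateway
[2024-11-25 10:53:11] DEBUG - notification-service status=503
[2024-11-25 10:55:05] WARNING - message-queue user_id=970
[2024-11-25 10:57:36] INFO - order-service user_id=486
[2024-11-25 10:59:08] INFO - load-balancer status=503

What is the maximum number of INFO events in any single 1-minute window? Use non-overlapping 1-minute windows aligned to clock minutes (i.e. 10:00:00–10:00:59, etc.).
1

To find the burst window:

1. Divide the log period into non-overlapping 1-minute windows starting at 10:00
2. Count INFO events in each window
3. Find the window with maximum count
4. Maximum events in a window: 1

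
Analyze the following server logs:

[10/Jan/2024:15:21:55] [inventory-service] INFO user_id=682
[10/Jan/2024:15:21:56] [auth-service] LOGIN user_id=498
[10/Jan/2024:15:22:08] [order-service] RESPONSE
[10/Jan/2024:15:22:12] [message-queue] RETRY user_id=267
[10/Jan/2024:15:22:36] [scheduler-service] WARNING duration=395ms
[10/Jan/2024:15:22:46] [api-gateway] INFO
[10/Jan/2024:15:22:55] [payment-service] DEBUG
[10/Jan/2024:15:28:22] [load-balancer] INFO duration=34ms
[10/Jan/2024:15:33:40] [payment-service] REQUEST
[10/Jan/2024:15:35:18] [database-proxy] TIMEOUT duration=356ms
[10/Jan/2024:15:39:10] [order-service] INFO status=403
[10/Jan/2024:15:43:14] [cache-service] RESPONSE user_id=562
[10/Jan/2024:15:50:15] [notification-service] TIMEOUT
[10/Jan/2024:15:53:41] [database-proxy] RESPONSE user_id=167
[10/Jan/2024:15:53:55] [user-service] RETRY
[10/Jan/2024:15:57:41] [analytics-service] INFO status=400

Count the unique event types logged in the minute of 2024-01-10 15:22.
5

To count unique event types:

1. Filter events in the minute starting at 2024-01-10 15:22
2. Extract event types from matching entries
3. Count unique types: 5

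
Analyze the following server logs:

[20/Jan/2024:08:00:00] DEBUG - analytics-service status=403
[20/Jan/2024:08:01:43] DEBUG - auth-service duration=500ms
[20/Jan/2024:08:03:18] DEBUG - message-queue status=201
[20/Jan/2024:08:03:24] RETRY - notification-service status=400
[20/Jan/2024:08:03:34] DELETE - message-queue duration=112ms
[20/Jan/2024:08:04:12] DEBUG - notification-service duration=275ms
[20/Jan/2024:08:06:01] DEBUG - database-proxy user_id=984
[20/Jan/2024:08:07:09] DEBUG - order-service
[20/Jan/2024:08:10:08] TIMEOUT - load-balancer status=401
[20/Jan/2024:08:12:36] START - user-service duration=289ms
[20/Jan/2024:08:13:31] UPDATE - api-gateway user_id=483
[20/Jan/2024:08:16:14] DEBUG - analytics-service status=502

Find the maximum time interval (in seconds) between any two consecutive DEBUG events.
545

To find the longest gap:

1. Extract all DEBUG events in chronological order
2. Calculate time differences between consecutive events
3. Find the maximum difference
4. Longest gap: 545 seconds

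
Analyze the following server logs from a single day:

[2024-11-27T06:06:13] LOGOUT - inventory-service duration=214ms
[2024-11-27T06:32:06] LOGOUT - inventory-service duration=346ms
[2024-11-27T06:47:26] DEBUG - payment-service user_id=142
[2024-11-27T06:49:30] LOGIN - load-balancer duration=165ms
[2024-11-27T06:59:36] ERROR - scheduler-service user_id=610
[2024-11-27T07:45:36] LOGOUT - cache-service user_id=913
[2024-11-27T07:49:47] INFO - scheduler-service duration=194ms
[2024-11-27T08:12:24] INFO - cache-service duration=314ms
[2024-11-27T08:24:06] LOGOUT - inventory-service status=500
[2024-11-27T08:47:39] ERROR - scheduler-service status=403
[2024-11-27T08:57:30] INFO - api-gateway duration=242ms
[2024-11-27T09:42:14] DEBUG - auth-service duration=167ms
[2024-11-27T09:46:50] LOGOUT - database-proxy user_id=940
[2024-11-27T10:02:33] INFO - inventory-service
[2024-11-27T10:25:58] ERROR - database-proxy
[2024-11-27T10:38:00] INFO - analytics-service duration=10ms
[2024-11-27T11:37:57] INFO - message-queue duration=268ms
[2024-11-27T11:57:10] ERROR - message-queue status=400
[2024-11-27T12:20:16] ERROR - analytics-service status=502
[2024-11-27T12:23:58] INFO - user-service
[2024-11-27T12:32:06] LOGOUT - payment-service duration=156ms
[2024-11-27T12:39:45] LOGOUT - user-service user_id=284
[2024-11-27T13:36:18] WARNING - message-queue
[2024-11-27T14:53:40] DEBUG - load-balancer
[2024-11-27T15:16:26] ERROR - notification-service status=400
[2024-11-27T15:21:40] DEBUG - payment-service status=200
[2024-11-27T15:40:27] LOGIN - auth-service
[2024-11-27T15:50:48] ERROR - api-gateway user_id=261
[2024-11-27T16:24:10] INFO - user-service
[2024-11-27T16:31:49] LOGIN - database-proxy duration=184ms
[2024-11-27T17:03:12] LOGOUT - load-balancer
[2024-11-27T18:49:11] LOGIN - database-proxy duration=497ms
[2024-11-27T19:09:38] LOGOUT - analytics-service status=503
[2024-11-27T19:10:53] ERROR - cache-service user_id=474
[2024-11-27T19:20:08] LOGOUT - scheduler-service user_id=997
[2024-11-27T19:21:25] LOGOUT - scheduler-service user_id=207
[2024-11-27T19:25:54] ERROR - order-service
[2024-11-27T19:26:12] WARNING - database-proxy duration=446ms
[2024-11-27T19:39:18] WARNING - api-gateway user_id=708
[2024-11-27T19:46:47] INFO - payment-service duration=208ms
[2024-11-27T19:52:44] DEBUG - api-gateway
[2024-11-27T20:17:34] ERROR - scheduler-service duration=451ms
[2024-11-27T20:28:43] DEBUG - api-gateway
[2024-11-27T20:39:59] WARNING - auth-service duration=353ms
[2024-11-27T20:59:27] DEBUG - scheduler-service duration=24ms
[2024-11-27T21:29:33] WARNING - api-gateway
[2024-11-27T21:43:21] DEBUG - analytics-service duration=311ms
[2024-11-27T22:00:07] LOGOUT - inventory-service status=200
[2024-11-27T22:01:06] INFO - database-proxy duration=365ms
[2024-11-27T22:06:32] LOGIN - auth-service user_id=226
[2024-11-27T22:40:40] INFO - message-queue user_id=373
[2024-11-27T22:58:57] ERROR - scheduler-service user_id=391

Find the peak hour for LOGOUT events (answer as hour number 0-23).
19

To find the peak hour:

1. Group all LOGOUT events by hour
2. Count events in each hour
3. Find hour with maximum count
4. Peak hour: 19 (with 3 events)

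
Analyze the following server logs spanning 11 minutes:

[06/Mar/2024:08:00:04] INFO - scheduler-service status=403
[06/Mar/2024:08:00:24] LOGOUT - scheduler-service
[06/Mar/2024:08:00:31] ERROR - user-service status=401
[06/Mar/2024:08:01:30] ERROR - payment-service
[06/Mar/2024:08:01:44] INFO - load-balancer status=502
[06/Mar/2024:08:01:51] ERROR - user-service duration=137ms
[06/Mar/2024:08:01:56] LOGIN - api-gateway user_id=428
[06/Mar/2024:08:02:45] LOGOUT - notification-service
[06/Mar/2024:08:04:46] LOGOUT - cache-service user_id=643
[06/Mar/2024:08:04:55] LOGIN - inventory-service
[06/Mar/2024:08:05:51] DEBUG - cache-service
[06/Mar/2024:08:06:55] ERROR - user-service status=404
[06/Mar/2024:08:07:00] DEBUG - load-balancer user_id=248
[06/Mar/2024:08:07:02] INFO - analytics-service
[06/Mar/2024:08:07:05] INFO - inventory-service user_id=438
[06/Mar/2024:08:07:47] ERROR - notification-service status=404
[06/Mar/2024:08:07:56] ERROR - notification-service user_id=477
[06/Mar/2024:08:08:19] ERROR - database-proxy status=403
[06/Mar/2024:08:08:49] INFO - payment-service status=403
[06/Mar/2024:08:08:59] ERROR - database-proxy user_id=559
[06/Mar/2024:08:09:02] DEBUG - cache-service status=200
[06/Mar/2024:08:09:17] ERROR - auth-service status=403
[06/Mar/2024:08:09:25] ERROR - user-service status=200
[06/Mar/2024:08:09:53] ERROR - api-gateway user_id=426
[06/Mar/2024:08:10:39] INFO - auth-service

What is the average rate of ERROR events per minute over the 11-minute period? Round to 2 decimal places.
1.0

To calculate the rate:

1. Count total ERROR events: 11
2. Total time period: 11 minutes
3. Rate = 11 / 11 = 1.0 events per minute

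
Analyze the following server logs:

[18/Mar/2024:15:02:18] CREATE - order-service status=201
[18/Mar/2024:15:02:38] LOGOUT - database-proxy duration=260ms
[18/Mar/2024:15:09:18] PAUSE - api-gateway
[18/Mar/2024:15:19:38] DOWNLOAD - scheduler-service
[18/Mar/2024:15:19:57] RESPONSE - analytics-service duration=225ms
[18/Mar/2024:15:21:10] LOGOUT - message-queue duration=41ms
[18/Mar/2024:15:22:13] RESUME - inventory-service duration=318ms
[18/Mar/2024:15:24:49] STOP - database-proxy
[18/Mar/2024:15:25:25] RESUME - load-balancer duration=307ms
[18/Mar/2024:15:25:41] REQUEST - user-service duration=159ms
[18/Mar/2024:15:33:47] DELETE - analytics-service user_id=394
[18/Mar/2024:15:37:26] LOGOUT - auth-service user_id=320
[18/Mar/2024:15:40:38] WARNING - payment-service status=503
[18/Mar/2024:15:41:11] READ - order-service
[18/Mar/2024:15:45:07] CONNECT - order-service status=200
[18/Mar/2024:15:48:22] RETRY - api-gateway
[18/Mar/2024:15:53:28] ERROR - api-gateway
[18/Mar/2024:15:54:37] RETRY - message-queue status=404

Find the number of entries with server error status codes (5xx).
1

To find matching entries:

1. Pattern to match: server error status codes (5xx)
2. Scan each log entry for the pattern
3. Count matches: 1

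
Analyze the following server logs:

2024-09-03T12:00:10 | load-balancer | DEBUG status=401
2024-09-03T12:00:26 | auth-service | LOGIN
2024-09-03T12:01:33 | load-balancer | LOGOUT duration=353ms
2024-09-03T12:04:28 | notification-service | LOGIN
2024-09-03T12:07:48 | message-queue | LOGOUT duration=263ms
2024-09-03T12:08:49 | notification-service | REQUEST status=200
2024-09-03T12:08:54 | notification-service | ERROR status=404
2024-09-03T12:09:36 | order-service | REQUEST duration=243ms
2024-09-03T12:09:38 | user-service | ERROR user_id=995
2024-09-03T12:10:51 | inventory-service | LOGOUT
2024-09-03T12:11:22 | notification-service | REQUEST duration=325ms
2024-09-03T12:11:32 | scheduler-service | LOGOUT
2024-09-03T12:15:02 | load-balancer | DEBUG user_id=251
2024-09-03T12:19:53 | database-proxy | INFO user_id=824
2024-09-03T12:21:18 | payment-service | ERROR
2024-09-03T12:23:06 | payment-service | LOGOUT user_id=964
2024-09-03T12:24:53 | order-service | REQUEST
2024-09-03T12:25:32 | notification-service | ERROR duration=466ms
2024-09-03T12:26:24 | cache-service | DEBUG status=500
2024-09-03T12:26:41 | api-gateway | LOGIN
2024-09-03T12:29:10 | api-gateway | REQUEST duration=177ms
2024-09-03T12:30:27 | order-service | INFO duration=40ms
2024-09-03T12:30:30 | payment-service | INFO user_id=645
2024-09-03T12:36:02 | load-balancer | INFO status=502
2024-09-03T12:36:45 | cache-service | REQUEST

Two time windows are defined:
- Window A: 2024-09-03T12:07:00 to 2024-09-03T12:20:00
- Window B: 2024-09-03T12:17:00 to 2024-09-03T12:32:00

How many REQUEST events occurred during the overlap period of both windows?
0

To find overlap events:

1. Window A: 2024-09-03T12:07:00 to 2024-09-03T12:20:00
2. Window B: 2024-09-03T12:17:00 to 2024-09-03T12:32:00
3. Overlap period: 2024-09-03T12:17:00 to 2024-09-03T12:20:00
4. Count REQUEST events in overlap: 0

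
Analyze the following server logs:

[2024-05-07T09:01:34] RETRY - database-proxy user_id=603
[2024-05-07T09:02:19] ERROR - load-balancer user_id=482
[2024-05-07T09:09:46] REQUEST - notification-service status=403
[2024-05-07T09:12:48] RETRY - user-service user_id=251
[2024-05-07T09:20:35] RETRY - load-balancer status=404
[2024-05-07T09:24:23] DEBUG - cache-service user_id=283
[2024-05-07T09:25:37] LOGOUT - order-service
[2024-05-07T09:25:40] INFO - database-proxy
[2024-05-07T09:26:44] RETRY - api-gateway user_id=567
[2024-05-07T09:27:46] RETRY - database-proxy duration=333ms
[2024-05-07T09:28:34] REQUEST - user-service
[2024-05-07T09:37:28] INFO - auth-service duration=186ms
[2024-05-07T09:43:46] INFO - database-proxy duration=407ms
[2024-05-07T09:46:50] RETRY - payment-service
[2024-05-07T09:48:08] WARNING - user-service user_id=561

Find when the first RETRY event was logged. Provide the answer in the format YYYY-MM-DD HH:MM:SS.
2024-05-07 09:01:34

To find the first event:

1. Filter for all RETRY events
2. Sort by timestamp
3. Select the first one
4. Timestamp: 2024-05-07 09:01:34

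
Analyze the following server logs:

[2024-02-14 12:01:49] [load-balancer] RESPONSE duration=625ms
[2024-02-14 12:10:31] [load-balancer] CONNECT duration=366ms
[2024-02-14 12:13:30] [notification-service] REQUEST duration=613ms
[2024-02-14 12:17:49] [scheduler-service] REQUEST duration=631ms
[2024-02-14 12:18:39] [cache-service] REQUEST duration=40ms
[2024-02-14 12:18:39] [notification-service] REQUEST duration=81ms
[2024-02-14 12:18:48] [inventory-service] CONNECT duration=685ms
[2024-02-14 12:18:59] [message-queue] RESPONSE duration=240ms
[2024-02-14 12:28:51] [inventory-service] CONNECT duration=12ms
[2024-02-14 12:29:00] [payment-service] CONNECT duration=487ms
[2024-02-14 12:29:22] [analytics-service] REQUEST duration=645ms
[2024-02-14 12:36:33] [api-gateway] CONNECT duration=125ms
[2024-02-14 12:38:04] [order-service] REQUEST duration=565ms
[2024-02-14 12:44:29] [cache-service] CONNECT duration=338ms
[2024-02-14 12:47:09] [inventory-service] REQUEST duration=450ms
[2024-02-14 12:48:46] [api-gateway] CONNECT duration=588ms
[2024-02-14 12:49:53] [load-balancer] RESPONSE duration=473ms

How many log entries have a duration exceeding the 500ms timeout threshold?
7

To count timeouts:

1. Threshold: 500ms
2. Extract duration from each log entry
3. Count entries where duration > 500
4. Timeout count: 7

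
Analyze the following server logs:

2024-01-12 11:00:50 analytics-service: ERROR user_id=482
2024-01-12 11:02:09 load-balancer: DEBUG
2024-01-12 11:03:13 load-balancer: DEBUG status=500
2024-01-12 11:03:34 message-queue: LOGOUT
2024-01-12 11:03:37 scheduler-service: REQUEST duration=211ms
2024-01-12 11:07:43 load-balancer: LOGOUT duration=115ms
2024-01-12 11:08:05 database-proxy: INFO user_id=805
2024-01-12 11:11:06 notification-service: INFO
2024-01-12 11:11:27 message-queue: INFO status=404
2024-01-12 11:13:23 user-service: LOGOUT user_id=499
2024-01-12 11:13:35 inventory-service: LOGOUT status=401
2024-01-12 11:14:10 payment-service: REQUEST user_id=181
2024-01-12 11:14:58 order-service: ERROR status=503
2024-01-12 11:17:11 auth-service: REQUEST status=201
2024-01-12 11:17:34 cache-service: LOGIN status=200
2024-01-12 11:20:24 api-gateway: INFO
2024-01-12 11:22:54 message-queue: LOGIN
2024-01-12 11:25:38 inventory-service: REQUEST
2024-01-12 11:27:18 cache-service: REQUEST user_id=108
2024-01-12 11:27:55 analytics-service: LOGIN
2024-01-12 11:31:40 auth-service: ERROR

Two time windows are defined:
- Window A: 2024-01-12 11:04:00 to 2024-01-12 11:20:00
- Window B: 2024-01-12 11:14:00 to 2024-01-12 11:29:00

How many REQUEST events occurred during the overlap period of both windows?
2

To find overlap events:

1. Window A: 2024-01-12 11:04:00 to 2024-01-12 11:20:00
2. Window B: 2024-01-12 11:14:00 to 2024-01-12 11:29:00
3. Overlap period: 2024-01-12 11:14:00 to 2024-01-12 11:20:00
4. Count REQUEST events in overlap: 2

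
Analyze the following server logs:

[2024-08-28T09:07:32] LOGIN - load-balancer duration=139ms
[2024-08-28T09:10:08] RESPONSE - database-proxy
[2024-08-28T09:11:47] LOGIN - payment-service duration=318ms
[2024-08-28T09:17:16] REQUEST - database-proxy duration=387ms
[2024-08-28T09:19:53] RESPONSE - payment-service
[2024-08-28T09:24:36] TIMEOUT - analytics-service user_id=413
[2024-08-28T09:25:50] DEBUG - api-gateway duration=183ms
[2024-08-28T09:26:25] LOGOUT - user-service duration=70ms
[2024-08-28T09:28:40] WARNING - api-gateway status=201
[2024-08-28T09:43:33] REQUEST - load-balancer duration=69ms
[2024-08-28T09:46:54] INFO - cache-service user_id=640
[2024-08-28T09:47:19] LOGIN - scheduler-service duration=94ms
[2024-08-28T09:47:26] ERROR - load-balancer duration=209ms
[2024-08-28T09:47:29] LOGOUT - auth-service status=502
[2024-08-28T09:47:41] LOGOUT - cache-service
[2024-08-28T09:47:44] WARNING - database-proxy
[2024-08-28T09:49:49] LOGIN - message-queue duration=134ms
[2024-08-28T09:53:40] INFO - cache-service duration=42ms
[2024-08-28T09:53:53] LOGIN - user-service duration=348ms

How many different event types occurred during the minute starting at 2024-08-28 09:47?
4

To count unique event types:

1. Filter events in the minute starting at 2024-08-28 09:47
2. Extract event types from matching entries
3. Count unique types: 4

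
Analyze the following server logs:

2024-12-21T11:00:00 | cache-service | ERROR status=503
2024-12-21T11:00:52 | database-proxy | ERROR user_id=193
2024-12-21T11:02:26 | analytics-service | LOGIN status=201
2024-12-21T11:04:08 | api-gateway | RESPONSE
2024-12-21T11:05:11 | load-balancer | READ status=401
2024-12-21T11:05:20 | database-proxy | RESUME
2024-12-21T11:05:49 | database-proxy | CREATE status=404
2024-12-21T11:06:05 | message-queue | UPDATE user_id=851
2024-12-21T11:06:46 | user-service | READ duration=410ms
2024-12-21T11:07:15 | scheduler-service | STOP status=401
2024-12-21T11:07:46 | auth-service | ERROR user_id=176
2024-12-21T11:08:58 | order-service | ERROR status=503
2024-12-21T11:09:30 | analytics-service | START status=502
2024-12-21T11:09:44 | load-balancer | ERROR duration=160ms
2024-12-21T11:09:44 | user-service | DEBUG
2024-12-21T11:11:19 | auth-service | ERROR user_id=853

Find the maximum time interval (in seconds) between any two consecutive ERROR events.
414

To find the longest gap:

1. Extract all ERROR events in chronological order
2. Calculate time differences between consecutive events
3. Find the maximum difference
4. Longest gap: 414 seconds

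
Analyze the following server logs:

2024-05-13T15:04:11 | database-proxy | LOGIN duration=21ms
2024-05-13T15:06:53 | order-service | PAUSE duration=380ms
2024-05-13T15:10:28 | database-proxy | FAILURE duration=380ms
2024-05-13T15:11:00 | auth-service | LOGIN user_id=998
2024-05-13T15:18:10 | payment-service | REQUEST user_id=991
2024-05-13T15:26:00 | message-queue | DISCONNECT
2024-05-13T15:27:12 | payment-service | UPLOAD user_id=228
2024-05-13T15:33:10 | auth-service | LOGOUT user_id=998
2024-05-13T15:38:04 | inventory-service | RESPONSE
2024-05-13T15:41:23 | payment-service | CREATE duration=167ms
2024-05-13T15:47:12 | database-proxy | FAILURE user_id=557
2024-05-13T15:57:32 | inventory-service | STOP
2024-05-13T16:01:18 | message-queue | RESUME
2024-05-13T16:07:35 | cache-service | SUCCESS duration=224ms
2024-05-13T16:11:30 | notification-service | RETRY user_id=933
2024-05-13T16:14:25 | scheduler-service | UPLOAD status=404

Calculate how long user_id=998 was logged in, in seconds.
1330

To calculate session duration:

1. Find LOGIN event for user_id=998: 2024-05-13T15:11:00
2. Find LOGOUT event for user_id=998: 2024-05-13T15:33:10
3. Session duration: 2024-05-13T15:33:10 - 2024-05-13T15:11:00 = 1330 seconds (22 minutes)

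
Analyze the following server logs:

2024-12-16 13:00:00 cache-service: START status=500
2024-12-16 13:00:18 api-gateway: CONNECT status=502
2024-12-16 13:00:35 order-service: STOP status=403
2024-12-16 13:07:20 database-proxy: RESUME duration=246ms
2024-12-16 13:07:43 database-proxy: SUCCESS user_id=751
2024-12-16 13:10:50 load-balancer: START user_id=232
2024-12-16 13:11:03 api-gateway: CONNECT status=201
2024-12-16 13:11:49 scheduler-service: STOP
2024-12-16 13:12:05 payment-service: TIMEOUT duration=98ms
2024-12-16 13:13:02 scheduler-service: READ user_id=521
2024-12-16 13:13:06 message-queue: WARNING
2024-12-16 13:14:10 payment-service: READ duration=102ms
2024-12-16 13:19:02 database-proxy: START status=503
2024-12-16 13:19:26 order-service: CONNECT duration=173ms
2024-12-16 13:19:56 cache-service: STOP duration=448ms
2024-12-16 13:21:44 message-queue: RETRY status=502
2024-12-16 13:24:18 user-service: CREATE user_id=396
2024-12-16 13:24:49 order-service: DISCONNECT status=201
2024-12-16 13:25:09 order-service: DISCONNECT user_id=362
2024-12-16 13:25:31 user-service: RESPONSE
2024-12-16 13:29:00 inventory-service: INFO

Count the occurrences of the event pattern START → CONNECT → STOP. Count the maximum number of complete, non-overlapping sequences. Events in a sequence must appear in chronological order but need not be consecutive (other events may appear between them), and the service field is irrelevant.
3

To count sequences:

1. Look for pattern: START → CONNECT → STOP
2. Greedily scan the log in chronological order, matching each sequence element in turn (ignoring service)
3. Each time the full pattern completes, increment the count and restart matching from the next event
4. Complete non-overlapping sequences found: 3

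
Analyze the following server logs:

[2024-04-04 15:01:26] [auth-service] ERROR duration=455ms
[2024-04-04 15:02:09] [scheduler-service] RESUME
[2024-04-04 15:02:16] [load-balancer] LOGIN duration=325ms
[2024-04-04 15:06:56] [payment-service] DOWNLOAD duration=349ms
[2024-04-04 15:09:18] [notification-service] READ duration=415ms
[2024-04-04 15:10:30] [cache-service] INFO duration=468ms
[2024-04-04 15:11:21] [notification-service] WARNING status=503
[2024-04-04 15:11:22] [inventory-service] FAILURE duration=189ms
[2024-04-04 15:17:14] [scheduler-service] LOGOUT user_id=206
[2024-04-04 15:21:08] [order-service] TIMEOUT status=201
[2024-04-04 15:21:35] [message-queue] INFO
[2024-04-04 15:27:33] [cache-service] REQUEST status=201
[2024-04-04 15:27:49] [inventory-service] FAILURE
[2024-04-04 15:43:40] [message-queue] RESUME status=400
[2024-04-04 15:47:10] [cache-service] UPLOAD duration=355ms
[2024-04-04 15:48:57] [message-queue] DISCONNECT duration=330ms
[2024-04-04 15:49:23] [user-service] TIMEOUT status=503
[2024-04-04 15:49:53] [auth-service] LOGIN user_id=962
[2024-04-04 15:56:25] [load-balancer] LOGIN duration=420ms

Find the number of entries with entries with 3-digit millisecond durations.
9

To find matching entries:

1. Pattern to match: entries with 3-digit millisecond durations
2. Scan each log entry for the pattern
3. Count matches: 9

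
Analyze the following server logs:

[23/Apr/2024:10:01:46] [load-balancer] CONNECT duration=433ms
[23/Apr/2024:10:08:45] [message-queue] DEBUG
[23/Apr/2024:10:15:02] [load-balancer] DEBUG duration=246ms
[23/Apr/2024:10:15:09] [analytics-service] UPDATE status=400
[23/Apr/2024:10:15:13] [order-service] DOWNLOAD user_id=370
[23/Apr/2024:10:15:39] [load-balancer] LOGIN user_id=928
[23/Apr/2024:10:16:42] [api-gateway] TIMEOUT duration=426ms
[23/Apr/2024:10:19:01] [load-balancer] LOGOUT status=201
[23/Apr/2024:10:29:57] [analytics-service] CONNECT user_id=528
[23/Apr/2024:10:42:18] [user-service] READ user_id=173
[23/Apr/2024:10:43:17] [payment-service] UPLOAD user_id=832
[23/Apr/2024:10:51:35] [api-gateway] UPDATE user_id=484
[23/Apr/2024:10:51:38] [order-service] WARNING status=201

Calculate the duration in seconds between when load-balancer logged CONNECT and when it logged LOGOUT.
1035

To find the time between events:

1. Locate the first CONNECT event for load-balancer: 23/Apr/2024:10:01:46
2. Locate the first LOGOUT event for load-balancer: 23/Apr/2024:10:19:01
3. Calculate the difference: 23/Apr/2024:10:19:01 - 23/Apr/2024:10:01:46 = 1035 seconds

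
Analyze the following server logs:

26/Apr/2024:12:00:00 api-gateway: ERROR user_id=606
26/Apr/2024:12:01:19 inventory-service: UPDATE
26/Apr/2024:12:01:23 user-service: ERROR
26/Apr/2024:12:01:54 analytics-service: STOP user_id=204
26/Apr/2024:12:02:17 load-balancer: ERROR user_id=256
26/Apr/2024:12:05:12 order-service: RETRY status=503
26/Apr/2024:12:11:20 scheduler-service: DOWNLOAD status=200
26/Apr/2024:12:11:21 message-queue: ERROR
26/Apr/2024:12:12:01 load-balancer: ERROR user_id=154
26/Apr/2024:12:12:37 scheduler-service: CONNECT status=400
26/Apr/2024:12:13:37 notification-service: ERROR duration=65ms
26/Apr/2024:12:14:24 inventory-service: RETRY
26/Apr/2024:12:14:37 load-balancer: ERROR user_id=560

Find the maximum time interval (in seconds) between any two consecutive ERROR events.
544

To find the longest gap:

1. Extract all ERROR events in chronological order
2. Calculate time differences between consecutive events
3. Find the maximum difference
4. Longest gap: 544 seconds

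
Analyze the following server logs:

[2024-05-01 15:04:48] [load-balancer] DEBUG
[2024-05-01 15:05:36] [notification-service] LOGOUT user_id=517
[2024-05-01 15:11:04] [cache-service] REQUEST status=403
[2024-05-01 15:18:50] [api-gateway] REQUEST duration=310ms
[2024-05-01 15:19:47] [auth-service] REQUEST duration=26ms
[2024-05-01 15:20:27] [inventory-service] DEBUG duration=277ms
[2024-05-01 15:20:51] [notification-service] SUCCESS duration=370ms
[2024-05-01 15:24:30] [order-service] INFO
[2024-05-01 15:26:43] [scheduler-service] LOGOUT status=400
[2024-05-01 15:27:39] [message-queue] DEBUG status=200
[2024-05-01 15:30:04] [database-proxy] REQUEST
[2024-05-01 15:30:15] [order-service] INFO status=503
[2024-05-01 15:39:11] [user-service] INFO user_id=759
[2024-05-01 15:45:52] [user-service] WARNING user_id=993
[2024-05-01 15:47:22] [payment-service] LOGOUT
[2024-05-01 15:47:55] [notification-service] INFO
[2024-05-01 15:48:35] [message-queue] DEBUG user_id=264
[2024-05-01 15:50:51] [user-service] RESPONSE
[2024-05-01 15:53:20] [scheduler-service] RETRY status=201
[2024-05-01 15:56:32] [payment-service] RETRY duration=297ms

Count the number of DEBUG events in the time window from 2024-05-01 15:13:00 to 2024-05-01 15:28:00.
2

To count events in the time window:

1. Window boundaries: 2024-05-01 15:13:00 to 2024-05-01 15:28:00
2. Filter for DEBUG events within this window
3. Count matching events: 2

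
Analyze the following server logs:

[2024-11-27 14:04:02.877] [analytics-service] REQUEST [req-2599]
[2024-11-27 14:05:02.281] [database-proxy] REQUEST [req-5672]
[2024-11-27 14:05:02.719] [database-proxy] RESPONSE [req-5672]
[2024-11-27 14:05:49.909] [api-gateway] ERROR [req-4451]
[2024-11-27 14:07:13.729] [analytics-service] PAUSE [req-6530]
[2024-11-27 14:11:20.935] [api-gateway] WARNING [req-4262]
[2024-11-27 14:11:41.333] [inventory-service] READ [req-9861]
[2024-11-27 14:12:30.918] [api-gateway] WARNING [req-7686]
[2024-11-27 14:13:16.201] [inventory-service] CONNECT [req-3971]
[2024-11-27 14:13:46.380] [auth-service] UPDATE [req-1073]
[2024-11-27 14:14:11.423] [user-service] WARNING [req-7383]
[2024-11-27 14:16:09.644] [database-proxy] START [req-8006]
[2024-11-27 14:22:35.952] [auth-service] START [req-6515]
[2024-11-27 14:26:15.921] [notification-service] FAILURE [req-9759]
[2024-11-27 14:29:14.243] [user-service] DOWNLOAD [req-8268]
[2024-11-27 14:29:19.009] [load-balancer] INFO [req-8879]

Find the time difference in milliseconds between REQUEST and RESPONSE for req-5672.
438

To calculate latency:

1. Find REQUEST with id req-5672: 2024-11-27 14:05:02.281
2. Find RESPONSE with id req-5672: 2024-11-27 14:05:02.719
3. Latency: 2024-11-27 14:05:02.719 - 2024-11-27 14:05:02.281 = 438ms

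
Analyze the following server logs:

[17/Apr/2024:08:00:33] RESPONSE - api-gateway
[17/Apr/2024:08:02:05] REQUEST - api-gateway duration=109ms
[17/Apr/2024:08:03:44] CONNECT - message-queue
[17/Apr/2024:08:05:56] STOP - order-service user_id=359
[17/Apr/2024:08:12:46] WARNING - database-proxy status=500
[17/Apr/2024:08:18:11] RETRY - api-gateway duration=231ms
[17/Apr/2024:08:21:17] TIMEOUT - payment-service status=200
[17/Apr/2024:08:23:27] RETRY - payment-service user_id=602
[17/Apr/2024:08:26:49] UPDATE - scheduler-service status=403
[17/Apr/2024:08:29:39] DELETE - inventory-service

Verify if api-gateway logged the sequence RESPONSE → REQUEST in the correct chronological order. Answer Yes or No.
Yes

To verify sequence order:

1. Find all events in sequence RESPONSE → REQUEST for api-gateway
2. Extract their timestamps
3. Check if timestamps are in ascending order
4. Result: Yes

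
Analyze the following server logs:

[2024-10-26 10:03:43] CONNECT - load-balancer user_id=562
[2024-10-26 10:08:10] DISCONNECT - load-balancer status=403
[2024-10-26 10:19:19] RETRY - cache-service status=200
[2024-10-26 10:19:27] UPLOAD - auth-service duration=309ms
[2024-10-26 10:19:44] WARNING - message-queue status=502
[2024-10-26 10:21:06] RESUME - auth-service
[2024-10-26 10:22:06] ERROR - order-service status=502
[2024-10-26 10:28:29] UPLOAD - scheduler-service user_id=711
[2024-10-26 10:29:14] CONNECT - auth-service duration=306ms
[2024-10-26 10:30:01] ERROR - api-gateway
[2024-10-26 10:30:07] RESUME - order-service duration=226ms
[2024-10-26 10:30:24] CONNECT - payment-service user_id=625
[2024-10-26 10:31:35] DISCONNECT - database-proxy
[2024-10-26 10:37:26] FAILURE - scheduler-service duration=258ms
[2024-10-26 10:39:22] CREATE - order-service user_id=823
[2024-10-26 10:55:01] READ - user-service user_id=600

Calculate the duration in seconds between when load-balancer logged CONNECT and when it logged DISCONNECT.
267

To find the time between events:

1. Locate the first CONNECT event for load-balancer: 2024-10-26 10:03:43
2. Locate the first DISCONNECT event for load-balancer: 2024-10-26 10:08:10
3. Calculate the difference: 2024-10-26 10:08:10 - 2024-10-26 10:03:43 = 267 seconds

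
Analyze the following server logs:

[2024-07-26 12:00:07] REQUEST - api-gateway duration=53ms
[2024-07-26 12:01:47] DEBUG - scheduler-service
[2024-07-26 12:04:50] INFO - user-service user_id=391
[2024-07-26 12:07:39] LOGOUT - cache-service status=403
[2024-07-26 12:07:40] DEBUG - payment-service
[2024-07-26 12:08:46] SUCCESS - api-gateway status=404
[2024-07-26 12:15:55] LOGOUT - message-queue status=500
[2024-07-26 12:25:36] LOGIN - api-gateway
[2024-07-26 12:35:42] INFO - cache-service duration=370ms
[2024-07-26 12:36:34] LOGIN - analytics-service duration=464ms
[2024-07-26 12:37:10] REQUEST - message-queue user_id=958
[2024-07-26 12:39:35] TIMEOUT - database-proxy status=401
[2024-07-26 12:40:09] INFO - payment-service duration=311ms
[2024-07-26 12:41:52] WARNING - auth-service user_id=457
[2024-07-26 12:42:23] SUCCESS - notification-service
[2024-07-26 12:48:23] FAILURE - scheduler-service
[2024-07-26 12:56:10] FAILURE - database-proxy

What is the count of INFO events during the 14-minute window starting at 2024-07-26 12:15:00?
0

To count events in the time window:

1. Window boundaries: 2024-07-26 12:15:00 to 2024-07-26 12:29:00
2. Filter for INFO events within this window
3. Count matching events: 0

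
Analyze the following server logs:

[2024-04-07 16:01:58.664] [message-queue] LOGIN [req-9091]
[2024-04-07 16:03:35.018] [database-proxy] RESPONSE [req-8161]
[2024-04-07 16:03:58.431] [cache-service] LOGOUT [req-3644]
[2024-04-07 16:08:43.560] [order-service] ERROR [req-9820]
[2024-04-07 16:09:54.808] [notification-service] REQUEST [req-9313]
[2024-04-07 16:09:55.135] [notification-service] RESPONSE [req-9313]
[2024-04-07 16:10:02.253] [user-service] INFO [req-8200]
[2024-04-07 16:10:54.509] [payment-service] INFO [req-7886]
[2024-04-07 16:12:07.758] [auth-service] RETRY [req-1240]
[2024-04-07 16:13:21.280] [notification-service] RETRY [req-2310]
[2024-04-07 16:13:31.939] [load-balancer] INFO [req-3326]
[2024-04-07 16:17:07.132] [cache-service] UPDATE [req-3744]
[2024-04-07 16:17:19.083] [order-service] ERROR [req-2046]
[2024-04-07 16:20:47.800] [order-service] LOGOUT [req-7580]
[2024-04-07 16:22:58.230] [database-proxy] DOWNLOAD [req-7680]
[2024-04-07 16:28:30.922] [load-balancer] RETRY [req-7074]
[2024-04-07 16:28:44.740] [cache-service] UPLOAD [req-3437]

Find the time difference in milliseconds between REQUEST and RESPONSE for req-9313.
327

To calculate latency:

1. Find REQUEST with id req-9313: 2024-04-07 16:09:54.808
2. Find RESPONSE with id req-9313: 2024-04-07 16:09:55.135
3. Latency: 2024-04-07 16:09:55.135 - 2024-04-07 16:09:54.808 = 327ms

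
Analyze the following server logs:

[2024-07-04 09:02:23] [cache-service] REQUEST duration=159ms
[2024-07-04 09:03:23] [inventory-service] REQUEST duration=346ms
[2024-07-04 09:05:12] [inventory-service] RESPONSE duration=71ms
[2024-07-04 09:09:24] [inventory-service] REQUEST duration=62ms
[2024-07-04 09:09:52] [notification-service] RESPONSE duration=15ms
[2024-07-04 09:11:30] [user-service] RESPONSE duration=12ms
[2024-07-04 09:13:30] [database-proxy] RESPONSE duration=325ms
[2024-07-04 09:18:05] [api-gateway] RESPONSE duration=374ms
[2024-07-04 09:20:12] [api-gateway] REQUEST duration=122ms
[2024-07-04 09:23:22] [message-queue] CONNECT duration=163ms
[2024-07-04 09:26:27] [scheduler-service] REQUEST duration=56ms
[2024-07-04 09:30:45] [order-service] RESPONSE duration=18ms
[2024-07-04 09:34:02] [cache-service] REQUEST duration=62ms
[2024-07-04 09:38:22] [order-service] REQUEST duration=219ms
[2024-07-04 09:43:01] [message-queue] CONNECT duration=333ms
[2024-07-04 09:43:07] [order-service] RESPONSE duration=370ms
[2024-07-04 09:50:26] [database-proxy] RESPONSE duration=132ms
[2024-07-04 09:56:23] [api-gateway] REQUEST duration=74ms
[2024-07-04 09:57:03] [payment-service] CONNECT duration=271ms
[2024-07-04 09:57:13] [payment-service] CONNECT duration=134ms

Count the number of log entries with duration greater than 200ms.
7

To count timeouts:

1. Threshold: 200ms
2. Extract duration from each log entry
3. Count entries where duration > 200
4. Timeout count: 7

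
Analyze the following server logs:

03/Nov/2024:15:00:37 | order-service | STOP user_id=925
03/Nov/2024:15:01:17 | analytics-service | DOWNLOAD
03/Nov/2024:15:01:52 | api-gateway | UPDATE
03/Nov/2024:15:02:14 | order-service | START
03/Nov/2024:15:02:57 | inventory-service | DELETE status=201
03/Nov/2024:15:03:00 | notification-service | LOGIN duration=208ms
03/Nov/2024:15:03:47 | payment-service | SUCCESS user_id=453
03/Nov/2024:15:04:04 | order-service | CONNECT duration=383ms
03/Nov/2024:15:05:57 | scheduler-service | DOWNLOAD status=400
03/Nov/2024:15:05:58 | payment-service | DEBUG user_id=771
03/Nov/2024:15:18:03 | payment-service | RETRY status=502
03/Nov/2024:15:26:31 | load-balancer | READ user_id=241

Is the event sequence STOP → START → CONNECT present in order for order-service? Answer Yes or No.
Yes

To verify sequence order:

1. Find all events in sequence STOP → START → CONNECT for order-service
2. Extract their timestamps
3. Check if timestamps are in ascending order
4. Result: Yes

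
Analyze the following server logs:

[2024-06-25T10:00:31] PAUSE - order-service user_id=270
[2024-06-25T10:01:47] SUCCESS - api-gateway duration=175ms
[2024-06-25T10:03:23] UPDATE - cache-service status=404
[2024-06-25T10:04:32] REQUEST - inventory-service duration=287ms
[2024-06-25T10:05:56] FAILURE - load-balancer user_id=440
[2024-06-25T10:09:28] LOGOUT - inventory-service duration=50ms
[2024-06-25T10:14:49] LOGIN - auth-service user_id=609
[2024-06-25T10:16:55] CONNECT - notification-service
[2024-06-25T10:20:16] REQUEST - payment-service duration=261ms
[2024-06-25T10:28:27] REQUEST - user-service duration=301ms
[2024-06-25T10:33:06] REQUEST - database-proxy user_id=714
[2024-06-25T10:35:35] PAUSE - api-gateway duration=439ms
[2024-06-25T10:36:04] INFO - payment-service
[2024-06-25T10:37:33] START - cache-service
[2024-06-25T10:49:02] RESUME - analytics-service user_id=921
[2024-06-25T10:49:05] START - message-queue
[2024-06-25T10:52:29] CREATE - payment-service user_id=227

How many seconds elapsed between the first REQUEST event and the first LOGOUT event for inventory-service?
296

To find the time between events:

1. Locate the first REQUEST event for inventory-service: 2024-06-25T10:04:32
2. Locate the first LOGOUT event for inventory-service: 2024-06-25T10:09:28
3. Calculate the difference: 2024-06-25T10:09:28 - 2024-06-25T10:04:32 = 296 seconds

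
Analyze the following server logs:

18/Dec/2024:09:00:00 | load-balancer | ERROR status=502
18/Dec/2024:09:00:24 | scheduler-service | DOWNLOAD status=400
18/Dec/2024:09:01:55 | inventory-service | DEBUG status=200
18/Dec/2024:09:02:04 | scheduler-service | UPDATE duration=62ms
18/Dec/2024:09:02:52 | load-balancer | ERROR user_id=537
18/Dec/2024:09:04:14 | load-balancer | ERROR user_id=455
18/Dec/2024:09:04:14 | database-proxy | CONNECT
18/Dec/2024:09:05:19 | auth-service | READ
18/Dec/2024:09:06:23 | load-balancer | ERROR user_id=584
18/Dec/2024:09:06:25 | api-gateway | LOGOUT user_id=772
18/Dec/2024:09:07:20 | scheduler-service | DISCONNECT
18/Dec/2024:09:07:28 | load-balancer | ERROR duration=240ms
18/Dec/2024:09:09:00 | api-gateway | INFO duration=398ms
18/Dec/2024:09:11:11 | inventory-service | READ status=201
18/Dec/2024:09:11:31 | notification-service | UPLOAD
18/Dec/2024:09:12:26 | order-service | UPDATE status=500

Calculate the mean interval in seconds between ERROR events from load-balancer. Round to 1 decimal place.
112.0

To calculate average interval:

1. Find all ERROR events for load-balancer in order
2. Calculate time gaps between consecutive events
3. Compute mean of gaps: 448 / 4 = 112.0 seconds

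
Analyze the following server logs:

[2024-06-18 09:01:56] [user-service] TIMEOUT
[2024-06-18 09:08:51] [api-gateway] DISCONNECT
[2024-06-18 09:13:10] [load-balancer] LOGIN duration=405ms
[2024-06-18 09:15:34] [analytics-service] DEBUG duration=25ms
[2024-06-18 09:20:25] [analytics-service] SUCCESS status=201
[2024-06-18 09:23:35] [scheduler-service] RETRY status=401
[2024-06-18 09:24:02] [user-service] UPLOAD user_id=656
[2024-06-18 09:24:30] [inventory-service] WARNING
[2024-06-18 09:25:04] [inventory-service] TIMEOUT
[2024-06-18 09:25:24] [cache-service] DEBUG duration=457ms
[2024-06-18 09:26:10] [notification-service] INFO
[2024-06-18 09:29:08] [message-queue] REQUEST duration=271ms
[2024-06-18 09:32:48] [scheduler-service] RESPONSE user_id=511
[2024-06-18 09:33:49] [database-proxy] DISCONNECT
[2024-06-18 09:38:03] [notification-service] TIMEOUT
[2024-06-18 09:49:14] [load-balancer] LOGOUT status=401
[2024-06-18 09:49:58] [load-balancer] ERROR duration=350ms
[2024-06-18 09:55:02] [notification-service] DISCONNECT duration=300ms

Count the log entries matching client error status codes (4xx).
2

To find matching entries:

1. Pattern to match: client error status codes (4xx)
2. Scan each log entry for the pattern
3. Count matches: 2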